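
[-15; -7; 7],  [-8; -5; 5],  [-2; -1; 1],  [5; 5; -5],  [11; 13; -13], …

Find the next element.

[18; 23; -23]

First component goes -15, -8, -2, 5, 11 → 18 (alternating steps +7, +6, +7, +6, …).
Second component goes -7, -5, -1, 5, 13 → 23 (differences are 2, 4, 6, … (increasing by 2 each time)).
For the third component, always the negative of the second component: 7, 5, 1, -5, -13 → -23.
So the next element is [18; 23; -23].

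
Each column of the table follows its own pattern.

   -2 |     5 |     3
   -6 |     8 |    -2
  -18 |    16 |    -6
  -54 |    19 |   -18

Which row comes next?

First component goes -2, -6, -18, -54 → -162 (×3 each step).
Second component: alternating steps +3, +8, +3, +8, …, so 5, 8, 16, 19 → 27.
Third component — always the previous value of the first component: 3, -2, -6, -18 → -54.
Putting it together: -162  27  -54.

-162  27  -54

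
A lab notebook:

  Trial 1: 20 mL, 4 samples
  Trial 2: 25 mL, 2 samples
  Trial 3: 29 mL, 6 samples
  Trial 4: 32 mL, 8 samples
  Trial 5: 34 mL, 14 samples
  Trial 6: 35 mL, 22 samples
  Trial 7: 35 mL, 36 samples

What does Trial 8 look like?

ML — differences are 5, 4, 3, … (decreasing by 1 each time): 20, 25, 29, 32, 34, 35, 35 → 34.
Samples: each term is the sum of the two before it, so 4, 2, 6, 8, 14, 22, 36 → 58.
Combining the parts gives 34 mL, 58 samples.

34 mL, 58 samples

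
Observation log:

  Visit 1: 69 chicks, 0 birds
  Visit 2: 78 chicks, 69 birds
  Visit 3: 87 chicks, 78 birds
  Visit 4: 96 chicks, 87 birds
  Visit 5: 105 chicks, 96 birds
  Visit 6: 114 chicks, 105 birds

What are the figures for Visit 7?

123 chicks, 114 birds

Chicks: +9 each step, so 69, 78, 87, 96, 105, 114 → 123.
Birds goes 0, 69, 78, 87, 96, 105 → 114 (always the previous value of the chicks).
Combining the parts gives 123 chicks, 114 birds.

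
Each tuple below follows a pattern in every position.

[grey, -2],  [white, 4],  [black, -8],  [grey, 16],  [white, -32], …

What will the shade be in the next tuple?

black

Shade — repeats grey → white → black: grey, white, black, grey, white → black.
Second value: ×(-2) each step, so -2, 4, -8, 16, -32 → 64.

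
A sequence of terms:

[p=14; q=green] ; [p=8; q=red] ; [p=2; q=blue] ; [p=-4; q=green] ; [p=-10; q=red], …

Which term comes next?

[p=-16; q=blue]

For the p, −6 each step: 14, 8, 2, -4, -10 → -16.
Q goes green, red, blue, green, red → blue (repeats green → red → blue).
Combining the parts gives [p=-16; q=blue].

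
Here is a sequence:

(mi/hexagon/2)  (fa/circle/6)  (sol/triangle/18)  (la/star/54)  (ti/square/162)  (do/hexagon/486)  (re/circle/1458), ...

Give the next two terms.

Note goes mi, fa, sol, la, ti, do, re → mi → fa (runs through the solfège scale do→ti).
Shape: repeats hexagon → circle → triangle → star → square; hexagon, circle, triangle, star, square, hexagon, circle → triangle → star.
For the third slot, ×3 each step: 2, 6, 18, 54, 162, 486, 1458 → 4374 → 13122.
So the next two terms are (mi/triangle/4374) and (fa/star/13122).

(mi/triangle/4374), (fa/star/13122)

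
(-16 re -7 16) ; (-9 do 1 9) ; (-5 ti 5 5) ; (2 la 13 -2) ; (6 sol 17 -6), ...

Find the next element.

First value goes -16, -9, -5, 2, 6 → 13 (alternating steps +7, +4, +7, +4, …).
Note: runs backward through the solfège scale do→ti; re, do, ti, la, sol → fa.
Third value: alternating steps +8, +4, +8, +4, …; -7, 1, 5, 13, 17 → 25.
Fourth value goes 16, 9, 5, -2, -6 → -13 (always the negative of the first value).
Combining the parts gives (13 fa 25 -13).

(13 fa 25 -13)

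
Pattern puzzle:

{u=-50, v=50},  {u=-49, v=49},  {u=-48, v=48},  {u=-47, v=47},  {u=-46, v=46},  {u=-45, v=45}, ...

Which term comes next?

U goes -50, -49, -48, -47, -46, -45 → -44 (+1 each step).
V — always the negative of the u: 50, 49, 48, 47, 46, 45 → 44.
Combining the parts gives {u=-44, v=44}.

{u=-44, v=44}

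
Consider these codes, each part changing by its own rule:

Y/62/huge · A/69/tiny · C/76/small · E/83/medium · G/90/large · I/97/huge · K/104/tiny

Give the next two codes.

M/111/small, O/118/medium

Letter: letters move forward 2 places in the alphabet, wrapping Z→A, so Y, A, C, E, G, I, K → M → O.
Second component: 62, 69, 76, 83, 90, 97, 104 → 111 → 118 (+7 each step).
Size: repeats huge → tiny → small → medium → large; huge, tiny, small, medium, large, huge, tiny → small → medium.
So the next two codes are M/111/small and O/118/medium.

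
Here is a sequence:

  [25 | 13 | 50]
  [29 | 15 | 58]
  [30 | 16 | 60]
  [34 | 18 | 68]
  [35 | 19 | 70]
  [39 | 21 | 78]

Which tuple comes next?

First coordinate: 25, 29, 30, 34, 35, 39 → 40 (alternating steps +4, +1, +4, +1, …).
Second coordinate: alternating steps +2, +1, +2, +1, …, so 13, 15, 16, 18, 19, 21 → 22.
For the third coordinate, always 2 × the first coordinate: 50, 58, 60, 68, 70, 78 → 80.
Putting it together: [40 | 22 | 80].

[40 | 22 | 80]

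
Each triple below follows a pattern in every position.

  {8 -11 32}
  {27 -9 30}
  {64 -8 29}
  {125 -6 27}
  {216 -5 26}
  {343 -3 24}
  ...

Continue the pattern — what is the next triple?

{512 -2 23}

First part: 8, 27, 64, 125, 216, 343 → 512 (perfect cubes: 2³, 3³, 4³, …).
For the second part, alternating steps +2, +1, +2, +1, …: -11, -9, -8, -6, -5, -3 → -2.
Third part: 32, 30, 29, 27, 26, 24 → 23 (together with the second part always sums to 21).
Putting it together: {512 -2 23}.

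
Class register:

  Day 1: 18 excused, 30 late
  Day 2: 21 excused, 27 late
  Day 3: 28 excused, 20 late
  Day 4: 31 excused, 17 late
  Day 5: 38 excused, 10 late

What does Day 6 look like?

Excused: alternating steps +3, +7, +3, +7, …, so 18, 21, 28, 31, 38 → 41.
Late goes 30, 27, 20, 17, 10 → 7 (together with the excused always sums to 48).
So the next record is 41 excused, 7 late.

41 excused, 7 late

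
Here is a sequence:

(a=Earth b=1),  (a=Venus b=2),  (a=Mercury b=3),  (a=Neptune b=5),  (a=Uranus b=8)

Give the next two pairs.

For the a, runs backward through the planets Mercury→Neptune: Earth, Venus, Mercury, Neptune, Uranus → Saturn → Jupiter.
B: each term is the sum of the two before it, so 1, 2, 3, 5, 8 → 13 → 21.
So the next two pairs are (a=Saturn b=13) and (a=Jupiter b=21).

(a=Saturn b=13), (a=Jupiter b=21)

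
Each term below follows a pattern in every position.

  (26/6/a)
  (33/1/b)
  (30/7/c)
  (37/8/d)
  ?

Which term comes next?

(34/15/e)

First part — alternating steps +7, −3, +7, −3, …: 26, 33, 30, 37 → 34.
Second part: each term is the sum of the two before it; 6, 1, 7, 8 → 15.
Letter goes a, b, c, d → e (letters move forward 1 place in the alphabet).
Combining the parts gives (34/15/e).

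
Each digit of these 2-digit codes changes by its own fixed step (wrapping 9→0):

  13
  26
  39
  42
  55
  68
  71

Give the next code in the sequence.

First digit goes 1, 2, 3, 4, 5, 6, 7 → 8 (+1 each step, mod 10).
Second digit: +3 each step, mod 10, so 3, 6, 9, 2, 5, 8, 1 → 4.
So the next code is 84.

84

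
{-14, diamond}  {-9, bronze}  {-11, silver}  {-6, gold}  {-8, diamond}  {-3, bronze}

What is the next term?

First slot: alternating steps +5, −2, +5, −2, …; -14, -9, -11, -6, -8, -3 → -5.
For the rank, repeats diamond → bronze → silver → gold: diamond, bronze, silver, gold, diamond, bronze → silver.
Putting it together: {-5, silver}.

{-5, silver}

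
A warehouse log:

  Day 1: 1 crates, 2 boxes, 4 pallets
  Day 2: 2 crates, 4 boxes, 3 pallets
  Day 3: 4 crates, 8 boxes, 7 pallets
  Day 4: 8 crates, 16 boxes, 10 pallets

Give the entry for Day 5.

Crates goes 1, 2, 4, 8 → 16 (×2 each step).
Boxes: 2, 4, 8, 16 → 32 (×2 each step).
For the pallets, each term is the sum of the two before it: 4, 3, 7, 10 → 17.
So the next line is 16 crates, 32 boxes, 17 pallets.

16 crates, 32 boxes, 17 pallets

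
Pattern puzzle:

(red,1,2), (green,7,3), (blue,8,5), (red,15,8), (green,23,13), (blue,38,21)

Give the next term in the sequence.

Colour goes red, green, blue, red, green, blue → red (repeats red → green → blue).
For the second value, each term is the sum of the two before it: 1, 7, 8, 15, 23, 38 → 61.
Third value: each term is the sum of the two before it; 2, 3, 5, 8, 13, 21 → 34.
Combining the parts gives (red,61,34).

(red,61,34)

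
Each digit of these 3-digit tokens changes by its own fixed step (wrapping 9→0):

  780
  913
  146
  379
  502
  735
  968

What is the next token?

191

First digit: +2 each step, mod 10, so 7, 9, 1, 3, 5, 7, 9 → 1.
For the second digit, +3 each step, mod 10: 8, 1, 4, 7, 0, 3, 6 → 9.
Third digit: 0, 3, 6, 9, 2, 5, 8 → 1 (+3 each step, mod 10).
Combining the parts gives 191.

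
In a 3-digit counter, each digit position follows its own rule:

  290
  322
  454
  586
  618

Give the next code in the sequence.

First digit: 2, 3, 4, 5, 6 → 7 (+1 each step, mod 10).
For the second digit, +3 each step, mod 10: 9, 2, 5, 8, 1 → 4.
For the third digit, +2 each step, mod 10: 0, 2, 4, 6, 8 → 0.
Putting it together: 740.

740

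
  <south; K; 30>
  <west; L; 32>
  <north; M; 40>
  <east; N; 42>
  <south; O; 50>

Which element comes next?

For the direction, repeats south → west → north → east: south, west, north, east, south → west.
Letter: K, L, M, N, O → P (letters move forward 1 place in the alphabet).
Third entry: alternating steps +2, +8, +2, +8, …, so 30, 32, 40, 42, 50 → 52.
Combining the parts gives <west; P; 52>.

<west; P; 52>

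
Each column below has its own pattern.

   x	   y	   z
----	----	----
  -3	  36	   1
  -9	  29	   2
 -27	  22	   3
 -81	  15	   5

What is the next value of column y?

8

For the column y, −7 each step: 36, 29, 22, 15 → 8.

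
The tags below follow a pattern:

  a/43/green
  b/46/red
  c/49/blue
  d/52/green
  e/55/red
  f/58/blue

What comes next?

Letter goes a, b, c, d, e, f → g (letters move forward 1 place in the alphabet).
Second component: +3 each step, so 43, 46, 49, 52, 55, 58 → 61.
Colour — repeats green → red → blue: green, red, blue, green, red, blue → green.
Combining the parts gives g/61/green.

g/61/green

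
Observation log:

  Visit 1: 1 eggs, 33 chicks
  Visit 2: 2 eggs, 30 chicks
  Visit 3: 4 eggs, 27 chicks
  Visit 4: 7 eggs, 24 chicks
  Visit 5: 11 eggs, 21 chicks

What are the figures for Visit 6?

16 eggs, 18 chicks

Eggs: 1, 2, 4, 7, 11 → 16 (differences are 1, 2, 3, … (increasing by 1 each time)).
Chicks: −3 each step, so 33, 30, 27, 24, 21 → 18.
Combining the parts gives 16 eggs, 18 chicks.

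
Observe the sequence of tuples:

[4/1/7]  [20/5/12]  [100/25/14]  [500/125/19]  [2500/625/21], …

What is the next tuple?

First coordinate: ×5 each step; 4, 20, 100, 500, 2500 → 12500.
Second coordinate — ×5 each step: 1, 5, 25, 125, 625 → 3125.
Third coordinate: alternating steps +5, +2, +5, +2, …, so 7, 12, 14, 19, 21 → 26.
Combining the parts gives [12500/3125/26].

[12500/3125/26]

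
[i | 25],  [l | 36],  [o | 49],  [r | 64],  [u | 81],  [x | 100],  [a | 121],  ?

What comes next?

[d | 144]

Letter: letters move forward 3 places in the alphabet, wrapping Z→A; i, l, o, r, u, x, a → d.
Second component goes 25, 36, 49, 64, 81, 100, 121 → 144 (perfect squares: 5², 6², 7², …).
Putting it together: [d | 144].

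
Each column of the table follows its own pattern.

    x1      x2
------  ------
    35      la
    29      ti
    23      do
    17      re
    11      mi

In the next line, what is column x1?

5

Column x1 — −6 each step: 35, 29, 23, 17, 11 → 5.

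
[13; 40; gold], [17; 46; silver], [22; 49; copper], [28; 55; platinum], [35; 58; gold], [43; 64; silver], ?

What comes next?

First component: differences are 4, 5, 6, … (increasing by 1 each time), so 13, 17, 22, 28, 35, 43 → 52.
Second component: 40, 46, 49, 55, 58, 64 → 67 (alternating steps +6, +3, +6, +3, …).
Metal: repeats gold → silver → copper → platinum, so gold, silver, copper, platinum, gold, silver → copper.
Combining the parts gives [52; 67; copper].

[52; 67; copper]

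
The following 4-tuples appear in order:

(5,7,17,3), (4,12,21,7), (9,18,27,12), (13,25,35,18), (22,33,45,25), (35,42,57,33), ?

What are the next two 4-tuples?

(57,52,71,42), (92,63,87,52)

First component: each term is the sum of the two before it, so 5, 4, 9, 13, 22, 35 → 57 → 92.
For the second component, differences are 5, 6, 7, … (increasing by 1 each time): 7, 12, 18, 25, 33, 42 → 52 → 63.
Third component: differences are 4, 6, 8, … (increasing by 2 each time); 17, 21, 27, 35, 45, 57 → 71 → 87.
Fourth component: 3, 7, 12, 18, 25, 33 → 42 → 52 (differences are 4, 5, 6, … (increasing by 1 each time)).
Putting the parts together: (57,52,71,42) and then (92,63,87,52).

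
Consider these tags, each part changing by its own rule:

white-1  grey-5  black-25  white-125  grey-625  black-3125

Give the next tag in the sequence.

Shade goes white, grey, black, white, grey, black → white (repeats white → grey → black).
Second component goes 1, 5, 25, 125, 625, 3125 → 15625 (×5 each step).
Combining the parts gives white-15625.

white-15625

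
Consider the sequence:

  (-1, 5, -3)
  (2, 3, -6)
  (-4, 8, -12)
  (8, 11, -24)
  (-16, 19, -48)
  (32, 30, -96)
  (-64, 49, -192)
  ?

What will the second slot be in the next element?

Second slot — each term is the sum of the two before it: 5, 3, 8, 11, 19, 30, 49 → 79.

79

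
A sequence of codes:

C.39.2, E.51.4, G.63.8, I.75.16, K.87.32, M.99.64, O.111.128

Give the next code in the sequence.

For the letter, letters move forward 2 places in the alphabet: C, E, G, I, K, M, O → Q.
Second component — +12 each step: 39, 51, 63, 75, 87, 99, 111 → 123.
For the third component, ×2 each step: 2, 4, 8, 16, 32, 64, 128 → 256.
So the next code is Q.123.256.

Q.123.256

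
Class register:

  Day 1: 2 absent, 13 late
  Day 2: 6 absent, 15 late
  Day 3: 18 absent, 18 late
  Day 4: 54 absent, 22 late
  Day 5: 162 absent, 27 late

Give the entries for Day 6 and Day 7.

Absent goes 2, 6, 18, 54, 162 → 486 → 1458 (×3 each step).
For the late, differences are 2, 3, 4, … (increasing by 1 each time): 13, 15, 18, 22, 27 → 33 → 40.
So the next two records are 486 absent, 33 late and 1458 absent, 40 late.

486 absent, 33 late; 1458 absent, 40 late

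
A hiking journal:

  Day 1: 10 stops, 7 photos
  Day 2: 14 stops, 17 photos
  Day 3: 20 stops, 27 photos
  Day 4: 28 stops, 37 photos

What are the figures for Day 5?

38 stops, 47 photos

Stops goes 10, 14, 20, 28 → 38 (differences are 4, 6, 8, … (increasing by 2 each time)).
Photos — +10 each step: 7, 17, 27, 37 → 47.
Combining the parts gives 38 stops, 47 photos.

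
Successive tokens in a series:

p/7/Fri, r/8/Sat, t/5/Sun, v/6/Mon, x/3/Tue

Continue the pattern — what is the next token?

z/4/Wed

Letter — letters move forward 2 places in the alphabet: p, r, t, v, x → z.
Second component: 7, 8, 5, 6, 3 → 4 (alternating steps +1, −3, +1, −3, …).
Day: runs through the weekdays Mon→Sun, so Fri, Sat, Sun, Mon, Tue → Wed.
So the next token is z/4/Wed.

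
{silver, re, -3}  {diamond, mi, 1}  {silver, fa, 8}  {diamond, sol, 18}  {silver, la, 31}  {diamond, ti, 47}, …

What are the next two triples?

{silver, do, 66}, {diamond, re, 88}

Rank goes silver, diamond, silver, diamond, silver, diamond → silver → diamond (alternates silver ↔ diamond).
Note goes re, mi, fa, sol, la, ti → do → re (runs through the solfège scale do→ti).
For the third coordinate, differences are 4, 7, 10, … (increasing by 3 each time): -3, 1, 8, 18, 31, 47 → 66 → 88.
Putting the parts together: {silver, do, 66} and then {diamond, re, 88}.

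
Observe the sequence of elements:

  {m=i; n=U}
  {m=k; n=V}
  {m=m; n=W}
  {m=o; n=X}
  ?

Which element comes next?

M: letters move forward 2 places in the alphabet, so i, k, m, o → q.
N goes U, V, W, X → Y (letters move forward 1 place in the alphabet).
Combining the parts gives {m=q; n=Y}.

{m=q; n=Y}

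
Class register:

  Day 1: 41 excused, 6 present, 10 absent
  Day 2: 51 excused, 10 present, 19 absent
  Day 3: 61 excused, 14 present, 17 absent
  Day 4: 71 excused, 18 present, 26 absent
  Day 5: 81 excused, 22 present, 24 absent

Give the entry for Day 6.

91 excused, 26 present, 33 absent

Excused — +10 each step: 41, 51, 61, 71, 81 → 91.
Present — +4 each step: 6, 10, 14, 18, 22 → 26.
Absent: 10, 19, 17, 26, 24 → 33 (alternating steps +9, −2, +9, −2, …).
Combining the parts gives 91 excused, 26 present, 33 absent.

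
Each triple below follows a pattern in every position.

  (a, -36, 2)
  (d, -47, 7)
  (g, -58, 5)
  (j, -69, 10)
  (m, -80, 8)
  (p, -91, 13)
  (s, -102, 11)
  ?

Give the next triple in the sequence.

(v, -113, 16)

Letter: letters move forward 3 places in the alphabet; a, d, g, j, m, p, s → v.
Second coordinate: −11 each step, so -36, -47, -58, -69, -80, -91, -102 → -113.
Third coordinate: alternating steps +5, −2, +5, −2, …, so 2, 7, 5, 10, 8, 13, 11 → 16.
Combining the parts gives (v, -113, 16).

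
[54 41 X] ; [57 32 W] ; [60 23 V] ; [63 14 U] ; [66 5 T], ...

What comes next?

[69 -4 S]

For the first coordinate, +3 each step: 54, 57, 60, 63, 66 → 69.
For the second coordinate, −9 each step: 41, 32, 23, 14, 5 → -4.
Letter — letters move back 1 place in the alphabet: X, W, V, U, T → S.
So the next tuple is [69 -4 S].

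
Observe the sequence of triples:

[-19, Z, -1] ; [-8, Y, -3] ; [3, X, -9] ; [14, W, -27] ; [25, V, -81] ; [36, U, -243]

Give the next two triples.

[47, T, -729], [58, S, -2187]

First entry: -19, -8, 3, 14, 25, 36 → 47 → 58 (+11 each step).
Letter: letters move back 1 place in the alphabet; Z, Y, X, W, V, U → T → S.
Third entry — ×3 each step: -1, -3, -9, -27, -81, -243 → -729 → -2187.
Putting the parts together: [47, T, -729] and then [58, S, -2187].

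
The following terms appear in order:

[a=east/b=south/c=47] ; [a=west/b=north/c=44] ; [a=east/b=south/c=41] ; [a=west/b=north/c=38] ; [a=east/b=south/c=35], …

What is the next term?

A: alternates east ↔ west, so east, west, east, west, east → west.
B: south, north, south, north, south → north (alternates south ↔ north).
C: 47, 44, 41, 38, 35 → 32 (−3 each step).
Putting it together: [a=west/b=north/c=32].

[a=west/b=north/c=32]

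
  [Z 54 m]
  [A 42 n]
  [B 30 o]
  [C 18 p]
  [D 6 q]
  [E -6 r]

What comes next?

First letter: letters move forward 1 place in the alphabet, wrapping Z→A; Z, A, B, C, D, E → F.
Second entry goes 54, 42, 30, 18, 6, -6 → -18 (−12 each step).
Second letter: m, n, o, p, q, r → s (letters move forward 1 place in the alphabet).
So the next tuple is [F -18 s].

[F -18 s]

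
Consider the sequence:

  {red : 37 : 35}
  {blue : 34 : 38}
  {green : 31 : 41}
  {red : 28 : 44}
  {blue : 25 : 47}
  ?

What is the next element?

{green : 22 : 50}

Colour goes red, blue, green, red, blue → green (repeats red → blue → green).
Second coordinate: −3 each step, so 37, 34, 31, 28, 25 → 22.
For the third coordinate, together with the second coordinate always sums to 72: 35, 38, 41, 44, 47 → 50.
So the next element is {green : 22 : 50}.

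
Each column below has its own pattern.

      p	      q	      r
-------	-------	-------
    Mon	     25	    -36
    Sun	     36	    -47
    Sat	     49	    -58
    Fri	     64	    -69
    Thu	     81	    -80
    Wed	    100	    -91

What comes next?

Tue  121  -102

For the column p, runs backward through the weekdays Mon→Sun: Mon, Sun, Sat, Fri, Thu, Wed → Tue.
Column q — perfect squares: 5², 6², 7², …: 25, 36, 49, 64, 81, 100 → 121.
Column r — −11 each step: -36, -47, -58, -69, -80, -91 → -102.
Combining the parts gives Tue  121  -102.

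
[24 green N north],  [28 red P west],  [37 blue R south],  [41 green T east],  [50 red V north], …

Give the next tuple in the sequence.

For the first coordinate, alternating steps +4, +9, +4, +9, …: 24, 28, 37, 41, 50 → 54.
Colour — repeats green → red → blue: green, red, blue, green, red → blue.
Letter goes N, P, R, T, V → X (letters move forward 2 places in the alphabet).
Direction: repeats north → west → south → east; north, west, south, east, north → west.
So the next tuple is [54 blue X west].

[54 blue X west]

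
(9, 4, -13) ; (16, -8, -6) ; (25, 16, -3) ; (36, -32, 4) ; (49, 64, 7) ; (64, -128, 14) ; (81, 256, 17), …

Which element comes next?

First component — perfect squares: 3², 4², 5², …: 9, 16, 25, 36, 49, 64, 81 → 100.
Second component: ×(-2) each step, so 4, -8, 16, -32, 64, -128, 256 → -512.
For the third component, alternating steps +7, +3, +7, +3, …: -13, -6, -3, 4, 7, 14, 17 → 24.
Combining the parts gives (100, -512, 24).

(100, -512, 24)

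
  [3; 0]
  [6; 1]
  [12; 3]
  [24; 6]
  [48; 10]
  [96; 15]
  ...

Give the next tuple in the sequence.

[192; 21]

For the first value, ×2 each step: 3, 6, 12, 24, 48, 96 → 192.
Second value: differences are 1, 2, 3, … (increasing by 1 each time), so 0, 1, 3, 6, 10, 15 → 21.
Putting it together: [192; 21].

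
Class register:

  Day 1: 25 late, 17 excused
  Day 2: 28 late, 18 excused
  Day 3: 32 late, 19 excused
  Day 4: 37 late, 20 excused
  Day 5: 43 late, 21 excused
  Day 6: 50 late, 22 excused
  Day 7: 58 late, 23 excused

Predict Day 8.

Late: differences are 3, 4, 5, … (increasing by 1 each time), so 25, 28, 32, 37, 43, 50, 58 → 67.
Excused: 17, 18, 19, 20, 21, 22, 23 → 24 (+1 each step).
So the next row is 67 late, 24 excused.

67 late, 24 excused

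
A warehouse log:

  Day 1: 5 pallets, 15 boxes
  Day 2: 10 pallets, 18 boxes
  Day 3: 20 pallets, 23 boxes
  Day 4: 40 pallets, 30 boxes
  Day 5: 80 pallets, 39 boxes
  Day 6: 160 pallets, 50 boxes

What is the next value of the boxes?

63

Boxes: 15, 18, 23, 30, 39, 50 → 63 (differences are 3, 5, 7, … (increasing by 2 each time)).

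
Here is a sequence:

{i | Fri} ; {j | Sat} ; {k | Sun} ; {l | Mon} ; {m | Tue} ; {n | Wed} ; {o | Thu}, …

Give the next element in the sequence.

Letter: letters move forward 1 place in the alphabet; i, j, k, l, m, n, o → p.
Day: runs through the weekdays Mon→Sun, so Fri, Sat, Sun, Mon, Tue, Wed, Thu → Fri.
Putting it together: {p | Fri}.

{p | Fri}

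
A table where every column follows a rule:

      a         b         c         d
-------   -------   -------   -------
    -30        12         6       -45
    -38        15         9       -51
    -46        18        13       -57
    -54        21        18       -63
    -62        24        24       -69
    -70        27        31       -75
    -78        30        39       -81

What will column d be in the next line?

Column d: −6 each step, so -45, -51, -57, -63, -69, -75, -81 → -87.

-87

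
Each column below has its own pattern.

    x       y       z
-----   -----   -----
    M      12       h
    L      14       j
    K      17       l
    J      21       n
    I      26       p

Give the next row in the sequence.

H  32  r

Column x — letters move back 1 place in the alphabet: M, L, K, J, I → H.
For the column y, differences are 2, 3, 4, … (increasing by 1 each time): 12, 14, 17, 21, 26 → 32.
Column z: h, j, l, n, p → r (letters move forward 2 places in the alphabet).
So the next row is H  32  r.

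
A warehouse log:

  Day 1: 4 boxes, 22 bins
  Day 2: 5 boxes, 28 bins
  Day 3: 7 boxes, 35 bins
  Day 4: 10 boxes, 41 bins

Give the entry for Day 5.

14 boxes, 48 bins

Boxes goes 4, 5, 7, 10 → 14 (differences are 1, 2, 3, … (increasing by 1 each time)).
Bins: 22, 28, 35, 41 → 48 (alternating steps +6, +7, +6, +7, …).
Combining the parts gives 14 boxes, 48 bins.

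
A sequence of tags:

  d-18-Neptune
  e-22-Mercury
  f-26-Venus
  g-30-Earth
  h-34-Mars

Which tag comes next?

i-38-Jupiter

Letter: letters move forward 1 place in the alphabet, so d, e, f, g, h → i.
Second component goes 18, 22, 26, 30, 34 → 38 (+4 each step).
Planet goes Neptune, Mercury, Venus, Earth, Mars → Jupiter (runs through the planets Mercury→Neptune).
So the next tag is i-38-Jupiter.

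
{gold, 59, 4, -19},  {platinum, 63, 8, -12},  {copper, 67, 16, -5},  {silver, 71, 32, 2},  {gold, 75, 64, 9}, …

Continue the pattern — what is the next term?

{platinum, 79, 128, 16}

Metal: gold, platinum, copper, silver, gold → platinum (repeats gold → platinum → copper → silver).
Second part: +4 each step, so 59, 63, 67, 71, 75 → 79.
Third part: 4, 8, 16, 32, 64 → 128 (×2 each step).
Fourth part: +7 each step, so -19, -12, -5, 2, 9 → 16.
Putting it together: {platinum, 79, 128, 16}.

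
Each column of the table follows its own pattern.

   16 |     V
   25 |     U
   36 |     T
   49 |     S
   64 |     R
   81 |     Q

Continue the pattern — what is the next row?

100  P

First component: 16, 25, 36, 49, 64, 81 → 100 (perfect squares: 4², 5², 6², …).
For the letter, letters move back 1 place in the alphabet: V, U, T, S, R, Q → P.
Putting it together: 100  P.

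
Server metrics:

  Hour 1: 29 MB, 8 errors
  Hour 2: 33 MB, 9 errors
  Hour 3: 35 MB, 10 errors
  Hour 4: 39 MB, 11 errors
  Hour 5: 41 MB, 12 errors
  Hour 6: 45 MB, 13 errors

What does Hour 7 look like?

47 MB, 14 errors

MB goes 29, 33, 35, 39, 41, 45 → 47 (alternating steps +4, +2, +4, +2, …).
Errors: +1 each step; 8, 9, 10, 11, 12, 13 → 14.
Combining the parts gives 47 MB, 14 errors.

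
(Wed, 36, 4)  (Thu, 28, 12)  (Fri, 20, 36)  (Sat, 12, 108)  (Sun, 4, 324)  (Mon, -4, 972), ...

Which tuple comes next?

For the day, runs through the weekdays Mon→Sun: Wed, Thu, Fri, Sat, Sun, Mon → Tue.
Second coordinate: −8 each step, so 36, 28, 20, 12, 4, -4 → -12.
Third coordinate: ×3 each step; 4, 12, 36, 108, 324, 972 → 2916.
So the next tuple is (Tue, -12, 2916).

(Tue, -12, 2916)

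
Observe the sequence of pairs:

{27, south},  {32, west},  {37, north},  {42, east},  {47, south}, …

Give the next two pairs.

First value: +5 each step; 27, 32, 37, 42, 47 → 52 → 57.
Direction — repeats south → west → north → east: south, west, north, east, south → west → north.
So the next two pairs are {52, west} and {57, north}.

{52, west}, {57, north}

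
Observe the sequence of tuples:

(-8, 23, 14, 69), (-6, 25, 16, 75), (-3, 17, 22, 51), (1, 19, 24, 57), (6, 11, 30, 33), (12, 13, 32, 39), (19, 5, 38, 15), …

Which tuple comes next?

(27, 7, 40, 21)

First slot: differences are 2, 3, 4, … (increasing by 1 each time); -8, -6, -3, 1, 6, 12, 19 → 27.
Second slot goes 23, 25, 17, 19, 11, 13, 5 → 7 (alternating steps +2, −8, +2, −8, …).
Third slot: 14, 16, 22, 24, 30, 32, 38 → 40 (alternating steps +2, +6, +2, +6, …).
Fourth slot: always 3 × the second slot, so 69, 75, 51, 57, 33, 39, 15 → 21.
Putting it together: (27, 7, 40, 21).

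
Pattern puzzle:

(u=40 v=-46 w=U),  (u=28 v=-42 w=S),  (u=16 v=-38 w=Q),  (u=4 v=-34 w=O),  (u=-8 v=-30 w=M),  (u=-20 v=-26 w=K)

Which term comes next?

(u=-32 v=-22 w=I)

U: −12 each step, so 40, 28, 16, 4, -8, -20 → -32.
V — +4 each step: -46, -42, -38, -34, -30, -26 → -22.
W — letters move back 2 places in the alphabet: U, S, Q, O, M, K → I.
So the next term is (u=-32 v=-22 w=I).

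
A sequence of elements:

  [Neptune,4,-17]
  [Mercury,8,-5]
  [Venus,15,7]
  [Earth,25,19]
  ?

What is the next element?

Planet: Neptune, Mercury, Venus, Earth → Mars (runs through the planets Mercury→Neptune).
Second coordinate: differences are 4, 7, 10, … (increasing by 3 each time), so 4, 8, 15, 25 → 38.
Third coordinate — +12 each step: -17, -5, 7, 19 → 31.
Combining the parts gives [Mars,38,31].

[Mars,38,31]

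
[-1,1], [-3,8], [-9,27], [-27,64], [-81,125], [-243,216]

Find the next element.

First component: -1, -3, -9, -27, -81, -243 → -729 (×3 each step).
Second component: 1, 8, 27, 64, 125, 216 → 343 (perfect cubes: 1³, 2³, 3³, …).
Combining the parts gives [-729,343].

[-729,343]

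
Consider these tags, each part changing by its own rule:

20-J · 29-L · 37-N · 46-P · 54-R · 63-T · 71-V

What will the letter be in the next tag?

Letter: letters move forward 2 places in the alphabet, so J, L, N, P, R, T, V → X.

X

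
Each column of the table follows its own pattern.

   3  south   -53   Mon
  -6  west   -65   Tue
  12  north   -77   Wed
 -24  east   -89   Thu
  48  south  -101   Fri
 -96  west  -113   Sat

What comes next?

192  north  -125  Sun

First component goes 3, -6, 12, -24, 48, -96 → 192 (×(-2) each step).
Direction: repeats south → west → north → east, so south, west, north, east, south, west → north.
Third component: −12 each step, so -53, -65, -77, -89, -101, -113 → -125.
Day: runs through the weekdays Mon→Sun, so Mon, Tue, Wed, Thu, Fri, Sat → Sun.
Putting it together: 192  north  -125  Sun.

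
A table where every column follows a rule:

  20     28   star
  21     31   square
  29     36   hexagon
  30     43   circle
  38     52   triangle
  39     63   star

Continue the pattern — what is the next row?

For the first component, alternating steps +1, +8, +1, +8, …: 20, 21, 29, 30, 38, 39 → 47.
Second component — differences are 3, 5, 7, … (increasing by 2 each time): 28, 31, 36, 43, 52, 63 → 76.
Shape: repeats star → square → hexagon → circle → triangle, so star, square, hexagon, circle, triangle, star → square.
So the next row is 47  76  square.

47  76  square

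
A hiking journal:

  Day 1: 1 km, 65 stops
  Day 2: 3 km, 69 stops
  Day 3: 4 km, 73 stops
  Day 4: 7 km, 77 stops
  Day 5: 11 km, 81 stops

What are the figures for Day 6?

Km goes 1, 3, 4, 7, 11 → 18 (each term is the sum of the two before it).
Stops — +4 each step: 65, 69, 73, 77, 81 → 85.
Putting it together: 18 km, 85 stops.

18 km, 85 stops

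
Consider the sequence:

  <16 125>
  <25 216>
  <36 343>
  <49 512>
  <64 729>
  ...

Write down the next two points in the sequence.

For the first coordinate, perfect squares: 4², 5², 6², …: 16, 25, 36, 49, 64 → 81 → 100.
Second coordinate — perfect cubes: 5³, 6³, 7³, …: 125, 216, 343, 512, 729 → 1000 → 1331.
Putting the parts together: <81 1000> and then <100 1331>.

<81 1000>, <100 1331>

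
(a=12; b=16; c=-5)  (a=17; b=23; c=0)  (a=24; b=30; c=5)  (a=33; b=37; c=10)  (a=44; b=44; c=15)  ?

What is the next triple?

(a=57; b=51; c=20)

For the a, differences are 5, 7, 9, … (increasing by 2 each time): 12, 17, 24, 33, 44 → 57.
B — +7 each step: 16, 23, 30, 37, 44 → 51.
C — +5 each step: -5, 0, 5, 10, 15 → 20.
So the next triple is (a=57; b=51; c=20).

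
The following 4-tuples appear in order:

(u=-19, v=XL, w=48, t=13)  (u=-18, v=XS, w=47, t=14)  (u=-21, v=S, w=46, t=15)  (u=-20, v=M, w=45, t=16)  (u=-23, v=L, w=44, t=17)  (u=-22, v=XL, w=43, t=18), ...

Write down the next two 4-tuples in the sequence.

U: alternating steps +1, −3, +1, −3, …, so -19, -18, -21, -20, -23, -22 → -25 → -24.
For the v, repeats XL → XS → S → M → L: XL, XS, S, M, L, XL → XS → S.
W: −1 each step; 48, 47, 46, 45, 44, 43 → 42 → 41.
T — together with the w always sums to 61: 13, 14, 15, 16, 17, 18 → 19 → 20.
Putting the parts together: (u=-25, v=XS, w=42, t=19) and then (u=-24, v=S, w=41, t=20).

(u=-25, v=XS, w=42, t=19), (u=-24, v=S, w=41, t=20)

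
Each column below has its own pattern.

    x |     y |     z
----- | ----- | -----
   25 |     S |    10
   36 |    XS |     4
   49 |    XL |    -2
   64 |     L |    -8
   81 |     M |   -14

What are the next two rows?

100  S  -20; 121  XS  -26

Column x: perfect squares: 5², 6², 7², …; 25, 36, 49, 64, 81 → 100 → 121.
Column y — runs backward through clothing sizes XS→XL: S, XS, XL, L, M → S → XS.
For the column z, −6 each step: 10, 4, -2, -8, -14 → -20 → -26.
So the next two rows are 100  S  -20 and 121  XS  -26.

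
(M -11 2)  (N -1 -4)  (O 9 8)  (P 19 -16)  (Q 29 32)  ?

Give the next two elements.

(R 39 -64), (S 49 128)

Letter goes M, N, O, P, Q → R → S (letters move forward 1 place in the alphabet).
Second slot goes -11, -1, 9, 19, 29 → 39 → 49 (+10 each step).
Third slot: 2, -4, 8, -16, 32 → -64 → 128 (×(-2) each step).
So the next two elements are (R 39 -64) and (S 49 128).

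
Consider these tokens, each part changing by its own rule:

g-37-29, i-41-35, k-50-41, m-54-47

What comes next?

o-63-53

Letter: letters move forward 2 places in the alphabet, so g, i, k, m → o.
Second component: alternating steps +4, +9, +4, +9, …, so 37, 41, 50, 54 → 63.
Third component: 29, 35, 41, 47 → 53 (+6 each step).
Combining the parts gives o-63-53.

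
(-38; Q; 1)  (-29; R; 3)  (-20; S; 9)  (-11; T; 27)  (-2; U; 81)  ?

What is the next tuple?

(7; V; 243)

First slot: +9 each step, so -38, -29, -20, -11, -2 → 7.
For the letter, letters move forward 1 place in the alphabet: Q, R, S, T, U → V.
Third slot — ×3 each step: 1, 3, 9, 27, 81 → 243.
Putting it together: (7; V; 243).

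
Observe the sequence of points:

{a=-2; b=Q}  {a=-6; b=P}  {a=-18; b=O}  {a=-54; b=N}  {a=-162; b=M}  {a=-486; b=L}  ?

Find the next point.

For the a, ×3 each step: -2, -6, -18, -54, -162, -486 → -1458.
B: letters move back 1 place in the alphabet, so Q, P, O, N, M, L → K.
Putting it together: {a=-1458; b=K}.

{a=-1458; b=K}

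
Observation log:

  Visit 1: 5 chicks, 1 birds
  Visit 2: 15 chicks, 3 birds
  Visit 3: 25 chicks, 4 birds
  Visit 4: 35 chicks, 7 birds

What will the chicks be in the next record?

Chicks — +10 each step: 5, 15, 25, 35 → 45.
Birds: 1, 3, 4, 7 → 11 (each term is the sum of the two before it).

45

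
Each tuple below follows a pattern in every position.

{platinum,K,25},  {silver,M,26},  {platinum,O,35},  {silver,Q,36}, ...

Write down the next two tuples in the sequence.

Metal: alternates platinum ↔ silver, so platinum, silver, platinum, silver → platinum → silver.
Letter — letters move forward 2 places in the alphabet: K, M, O, Q → S → U.
Third part: alternating steps +1, +9, +1, +9, …; 25, 26, 35, 36 → 45 → 46.
So the next two tuples are {platinum,S,45} and {silver,U,46}.

{platinum,S,45}, {silver,U,46}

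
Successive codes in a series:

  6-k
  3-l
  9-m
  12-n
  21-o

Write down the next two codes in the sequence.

33-p then 54-q

First component — each term is the sum of the two before it: 6, 3, 9, 12, 21 → 33 → 54.
For the letter, letters move forward 1 place in the alphabet: k, l, m, n, o → p → q.
Putting the parts together: 33-p and then 54-q.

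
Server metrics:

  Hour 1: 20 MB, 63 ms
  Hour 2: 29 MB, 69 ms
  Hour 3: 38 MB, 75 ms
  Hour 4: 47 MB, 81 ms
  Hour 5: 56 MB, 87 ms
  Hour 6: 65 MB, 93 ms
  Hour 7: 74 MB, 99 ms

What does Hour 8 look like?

MB: +9 each step, so 20, 29, 38, 47, 56, 65, 74 → 83.
Ms goes 63, 69, 75, 81, 87, 93, 99 → 105 (+6 each step).
Putting it together: 83 MB, 105 ms.

83 MB, 105 ms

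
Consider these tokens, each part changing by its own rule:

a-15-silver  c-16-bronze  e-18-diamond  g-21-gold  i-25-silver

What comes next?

k-30-bronze

Letter — letters move forward 2 places in the alphabet: a, c, e, g, i → k.
Second component: differences are 1, 2, 3, … (increasing by 1 each time), so 15, 16, 18, 21, 25 → 30.
For the rank, repeats silver → bronze → diamond → gold: silver, bronze, diamond, gold, silver → bronze.
Putting it together: k-30-bronze.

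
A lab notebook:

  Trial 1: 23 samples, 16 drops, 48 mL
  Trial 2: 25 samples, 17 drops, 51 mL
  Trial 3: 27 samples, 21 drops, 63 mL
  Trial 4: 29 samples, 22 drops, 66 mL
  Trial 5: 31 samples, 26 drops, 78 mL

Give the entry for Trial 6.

Samples goes 23, 25, 27, 29, 31 → 33 (+2 each step).
Drops — alternating steps +1, +4, +1, +4, …: 16, 17, 21, 22, 26 → 27.
ML: always 3 × the drops; 48, 51, 63, 66, 78 → 81.
Combining the parts gives 33 samples, 27 drops, 81 mL.

33 samples, 27 drops, 81 mL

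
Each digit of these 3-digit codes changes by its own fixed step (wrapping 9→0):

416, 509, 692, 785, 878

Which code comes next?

First digit goes 4, 5, 6, 7, 8 → 9 (+1 each step, mod 10).
Second digit: −1 each step, mod 10; 1, 0, 9, 8, 7 → 6.
For the third digit, +3 each step, mod 10: 6, 9, 2, 5, 8 → 1.
So the next code is 961.

961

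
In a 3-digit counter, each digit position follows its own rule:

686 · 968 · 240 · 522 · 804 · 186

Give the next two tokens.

First digit goes 6, 9, 2, 5, 8, 1 → 4 → 7 (+3 each step, mod 10).
Second digit: −2 each step, mod 10, so 8, 6, 4, 2, 0, 8 → 6 → 4.
Third digit — +2 each step, mod 10: 6, 8, 0, 2, 4, 6 → 8 → 0.
Putting the parts together: 468 and then 740.

468, 740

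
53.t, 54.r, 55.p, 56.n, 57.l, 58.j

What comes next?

59.h

First component: 53, 54, 55, 56, 57, 58 → 59 (+1 each step).
Letter: letters move back 2 places in the alphabet; t, r, p, n, l, j → h.
So the next label is 59.h.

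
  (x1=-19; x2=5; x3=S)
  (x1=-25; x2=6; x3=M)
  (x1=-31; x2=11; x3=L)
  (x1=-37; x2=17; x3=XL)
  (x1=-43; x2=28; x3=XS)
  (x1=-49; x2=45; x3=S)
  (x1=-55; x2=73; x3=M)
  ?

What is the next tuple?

For the x1, −6 each step: -19, -25, -31, -37, -43, -49, -55 → -61.
X2 — each term is the sum of the two before it: 5, 6, 11, 17, 28, 45, 73 → 118.
X3 goes S, M, L, XL, XS, S, M → L (repeats S → M → L → XL → XS).
Putting it together: (x1=-61; x2=118; x3=L).

(x1=-61; x2=118; x3=L)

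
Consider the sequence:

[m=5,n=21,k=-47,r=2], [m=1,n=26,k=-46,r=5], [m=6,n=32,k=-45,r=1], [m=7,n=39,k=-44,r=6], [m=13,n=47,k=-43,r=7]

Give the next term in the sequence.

[m=20,n=56,k=-42,r=13]

For the m, each term is the sum of the two before it: 5, 1, 6, 7, 13 → 20.
N: 21, 26, 32, 39, 47 → 56 (differences are 5, 6, 7, … (increasing by 1 each time)).
For the k, +1 each step: -47, -46, -45, -44, -43 → -42.
R: always the previous value of the m; 2, 5, 1, 6, 7 → 13.
Putting it together: [m=20,n=56,k=-42,r=13].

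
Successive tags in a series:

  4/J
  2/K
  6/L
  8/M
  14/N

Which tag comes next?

22/O

For the first component, each term is the sum of the two before it: 4, 2, 6, 8, 14 → 22.
Letter — letters move forward 1 place in the alphabet: J, K, L, M, N → O.
So the next tag is 22/O.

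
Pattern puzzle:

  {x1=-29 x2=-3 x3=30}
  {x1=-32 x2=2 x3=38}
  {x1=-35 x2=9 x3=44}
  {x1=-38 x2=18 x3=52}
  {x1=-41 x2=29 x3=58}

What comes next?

For the x1, −3 each step: -29, -32, -35, -38, -41 → -44.
X2: -3, 2, 9, 18, 29 → 42 (differences are 5, 7, 9, … (increasing by 2 each time)).
X3: 30, 38, 44, 52, 58 → 66 (alternating steps +8, +6, +8, +6, …).
Putting it together: {x1=-44 x2=42 x3=66}.

{x1=-44 x2=42 x3=66}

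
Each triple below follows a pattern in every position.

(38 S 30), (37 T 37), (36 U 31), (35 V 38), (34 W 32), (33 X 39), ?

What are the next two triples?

(32 Y 33), (31 Z 40)

First slot: −1 each step, so 38, 37, 36, 35, 34, 33 → 32 → 31.
For the letter, letters move forward 1 place in the alphabet: S, T, U, V, W, X → Y → Z.
Third slot goes 30, 37, 31, 38, 32, 39 → 33 → 40 (alternating steps +7, −6, +7, −6, …).
Putting the parts together: (32 Y 33) and then (31 Z 40).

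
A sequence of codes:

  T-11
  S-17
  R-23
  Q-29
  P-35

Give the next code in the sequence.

O-41

Letter goes T, S, R, Q, P → O (letters move back 1 place in the alphabet).
Second component: +6 each step; 11, 17, 23, 29, 35 → 41.
Combining the parts gives O-41.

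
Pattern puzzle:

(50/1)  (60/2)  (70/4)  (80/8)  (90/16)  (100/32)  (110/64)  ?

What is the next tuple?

(120/128)

First coordinate: +10 each step, so 50, 60, 70, 80, 90, 100, 110 → 120.
Second coordinate: ×2 each step, so 1, 2, 4, 8, 16, 32, 64 → 128.
So the next tuple is (120/128).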